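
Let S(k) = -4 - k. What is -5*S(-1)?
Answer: 15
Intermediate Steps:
-5*S(-1) = -5*(-4 - 1*(-1)) = -5*(-4 + 1) = -5*(-3) = 15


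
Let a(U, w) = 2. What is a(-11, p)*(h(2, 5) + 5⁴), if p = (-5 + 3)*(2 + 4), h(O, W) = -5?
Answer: 1240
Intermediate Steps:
p = -12 (p = -2*6 = -12)
a(-11, p)*(h(2, 5) + 5⁴) = 2*(-5 + 5⁴) = 2*(-5 + 625) = 2*620 = 1240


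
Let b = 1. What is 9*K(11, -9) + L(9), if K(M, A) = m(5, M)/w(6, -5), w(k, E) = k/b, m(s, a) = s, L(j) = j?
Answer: 33/2 ≈ 16.500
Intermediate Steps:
w(k, E) = k (w(k, E) = k/1 = k*1 = k)
K(M, A) = ⅚ (K(M, A) = 5/6 = 5*(⅙) = ⅚)
9*K(11, -9) + L(9) = 9*(⅚) + 9 = 15/2 + 9 = 33/2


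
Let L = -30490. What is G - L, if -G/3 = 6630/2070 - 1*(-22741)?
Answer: -868080/23 ≈ -37743.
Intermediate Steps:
G = -1569350/23 (G = -3*(6630/2070 - 1*(-22741)) = -3*(6630*(1/2070) + 22741) = -3*(221/69 + 22741) = -3*1569350/69 = -1569350/23 ≈ -68233.)
G - L = -1569350/23 - 1*(-30490) = -1569350/23 + 30490 = -868080/23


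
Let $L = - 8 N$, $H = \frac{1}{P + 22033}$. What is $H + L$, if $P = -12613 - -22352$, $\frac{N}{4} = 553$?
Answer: $- \frac{562237311}{31772} \approx -17696.0$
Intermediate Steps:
$N = 2212$ ($N = 4 \cdot 553 = 2212$)
$P = 9739$ ($P = -12613 + 22352 = 9739$)
$H = \frac{1}{31772}$ ($H = \frac{1}{9739 + 22033} = \frac{1}{31772} \approx 3.1474 \cdot 10^{-5}$)
$L = -17696$ ($L = \left(-8\right) 2212 = -17696$)
$H + L = \frac{1}{31772} - 17696 = - \frac{562237311}{31772}$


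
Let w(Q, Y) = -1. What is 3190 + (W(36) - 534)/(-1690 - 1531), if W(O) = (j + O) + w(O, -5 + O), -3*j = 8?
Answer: 30826475/9663 ≈ 3190.2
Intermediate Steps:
j = -8/3 (j = -⅓*8 = -8/3 ≈ -2.6667)
W(O) = -11/3 + O (W(O) = (-8/3 + O) - 1 = -11/3 + O)
3190 + (W(36) - 534)/(-1690 - 1531) = 3190 + ((-11/3 + 36) - 534)/(-1690 - 1531) = 3190 + (97/3 - 534)/(-3221) = 3190 - 1505/3*(-1/3221) = 3190 + 1505/9663 = 30826475/9663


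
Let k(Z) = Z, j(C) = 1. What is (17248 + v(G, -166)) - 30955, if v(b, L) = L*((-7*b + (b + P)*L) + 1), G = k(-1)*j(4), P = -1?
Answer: -70147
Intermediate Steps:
G = -1 (G = -1*1 = -1)
v(b, L) = L*(1 - 7*b + L*(-1 + b)) (v(b, L) = L*((-7*b + (b - 1)*L) + 1) = L*((-7*b + (-1 + b)*L) + 1) = L*((-7*b + L*(-1 + b)) + 1) = L*(1 - 7*b + L*(-1 + b)))
(17248 + v(G, -166)) - 30955 = (17248 - 166*(1 - 1*(-166) - 7*(-1) - 166*(-1))) - 30955 = (17248 - 166*(1 + 166 + 7 + 166)) - 30955 = (17248 - 166*340) - 30955 = (17248 - 56440) - 30955 = -39192 - 30955 = -70147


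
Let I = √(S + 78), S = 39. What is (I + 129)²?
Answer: 16758 + 774*√13 ≈ 19549.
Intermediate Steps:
I = 3*√13 (I = √(39 + 78) = √117 = 3*√13 ≈ 10.817)
(I + 129)² = (3*√13 + 129)² = (129 + 3*√13)²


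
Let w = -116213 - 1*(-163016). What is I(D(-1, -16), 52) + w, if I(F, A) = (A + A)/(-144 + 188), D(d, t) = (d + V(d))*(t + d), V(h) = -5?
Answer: 514859/11 ≈ 46805.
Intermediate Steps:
w = 46803 (w = -116213 + 163016 = 46803)
D(d, t) = (-5 + d)*(d + t) (D(d, t) = (d - 5)*(t + d) = (-5 + d)*(d + t))
I(F, A) = A/22 (I(F, A) = (2*A)/44 = (2*A)*(1/44) = A/22)
I(D(-1, -16), 52) + w = (1/22)*52 + 46803 = 26/11 + 46803 = 514859/11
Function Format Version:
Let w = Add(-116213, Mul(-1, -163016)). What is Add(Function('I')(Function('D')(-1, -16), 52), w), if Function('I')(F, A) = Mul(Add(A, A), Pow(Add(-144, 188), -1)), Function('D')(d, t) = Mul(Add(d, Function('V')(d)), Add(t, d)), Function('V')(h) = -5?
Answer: Rational(514859, 11) ≈ 46805.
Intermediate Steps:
w = 46803 (w = Add(-116213, 163016) = 46803)
Function('D')(d, t) = Mul(Add(-5, d), Add(d, t)) (Function('D')(d, t) = Mul(Add(d, -5), Add(t, d)) = Mul(Add(-5, d), Add(d, t)))
Function('I')(F, A) = Mul(Rational(1, 22), A) (Function('I')(F, A) = Mul(Mul(2, A), Pow(44, -1)) = Mul(Mul(2, A), Rational(1, 44)) = Mul(Rational(1, 22), A))
Add(Function('I')(Function('D')(-1, -16), 52), w) = Add(Mul(Rational(1, 22), 52), 46803) = Add(Rational(26, 11), 46803) = Rational(514859, 11)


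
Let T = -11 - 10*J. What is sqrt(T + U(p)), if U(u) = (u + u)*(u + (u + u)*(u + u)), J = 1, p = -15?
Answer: I*sqrt(26571) ≈ 163.01*I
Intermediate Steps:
U(u) = 2*u*(u + 4*u**2) (U(u) = (2*u)*(u + (2*u)*(2*u)) = (2*u)*(u + 4*u**2) = 2*u*(u + 4*u**2))
T = -21 (T = -11 - 10*1 = -11 - 10 = -21)
sqrt(T + U(p)) = sqrt(-21 + (-15)**2*(2 + 8*(-15))) = sqrt(-21 + 225*(2 - 120)) = sqrt(-21 + 225*(-118)) = sqrt(-21 - 26550) = sqrt(-26571) = I*sqrt(26571)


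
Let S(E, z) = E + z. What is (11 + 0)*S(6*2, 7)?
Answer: 209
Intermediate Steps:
(11 + 0)*S(6*2, 7) = (11 + 0)*(6*2 + 7) = 11*(12 + 7) = 11*19 = 209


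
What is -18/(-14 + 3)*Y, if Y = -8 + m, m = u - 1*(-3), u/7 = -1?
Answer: -216/11 ≈ -19.636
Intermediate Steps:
u = -7 (u = 7*(-1) = -7)
m = -4 (m = -7 - 1*(-3) = -7 + 3 = -4)
Y = -12 (Y = -8 - 4 = -12)
-18/(-14 + 3)*Y = -18/(-14 + 3)*(-12) = -18/(-11)*(-12) = -(-1/11*18)*(-12) = -(-18)*(-12)/11 = -1*216/11 = -216/11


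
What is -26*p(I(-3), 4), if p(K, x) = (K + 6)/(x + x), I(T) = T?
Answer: -39/4 ≈ -9.7500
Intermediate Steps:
p(K, x) = (6 + K)/(2*x) (p(K, x) = (6 + K)/((2*x)) = (6 + K)*(1/(2*x)) = (6 + K)/(2*x))
-26*p(I(-3), 4) = -13*(6 - 3)/4 = -13*3/4 = -26*3/8 = -39/4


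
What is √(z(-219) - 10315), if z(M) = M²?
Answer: √37646 ≈ 194.03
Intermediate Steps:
√(z(-219) - 10315) = √((-219)² - 10315) = √(47961 - 10315) = √37646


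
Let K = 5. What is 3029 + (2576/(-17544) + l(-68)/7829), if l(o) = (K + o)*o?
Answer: 52011765787/17168997 ≈ 3029.4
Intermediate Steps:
l(o) = o*(5 + o) (l(o) = (5 + o)*o = o*(5 + o))
3029 + (2576/(-17544) + l(-68)/7829) = 3029 + (2576/(-17544) - 68*(5 - 68)/7829) = 3029 + (2576*(-1/17544) - 68*(-63)*(1/7829)) = 3029 + (-322/2193 + 4284*(1/7829)) = 3029 + (-322/2193 + 4284/7829) = 3029 + 6873874/17168997 = 52011765787/17168997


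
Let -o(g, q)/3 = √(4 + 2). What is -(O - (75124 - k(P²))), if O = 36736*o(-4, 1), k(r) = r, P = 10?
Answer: 75024 + 110208*√6 ≈ 3.4498e+5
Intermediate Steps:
o(g, q) = -3*√6 (o(g, q) = -3*√(4 + 2) = -3*√6)
O = -110208*√6 (O = 36736*(-3*√6) = -110208*√6 ≈ -2.6995e+5)
-(O - (75124 - k(P²))) = -(-110208*√6 - (75124 - 1*10²)) = -(-110208*√6 - (75124 - 1*100)) = -(-110208*√6 - (75124 - 100)) = -(-110208*√6 - 1*75024) = -(-110208*√6 - 75024) = -(-75024 - 110208*√6) = 75024 + 110208*√6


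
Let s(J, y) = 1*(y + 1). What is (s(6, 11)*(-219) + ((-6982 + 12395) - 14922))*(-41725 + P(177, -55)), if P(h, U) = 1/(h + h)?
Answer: 179271366913/354 ≈ 5.0642e+8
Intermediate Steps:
P(h, U) = 1/(2*h)
s(J, y) = 1 + y (s(J, y) = 1*(1 + y) = 1 + y)
(s(6, 11)*(-219) + ((-6982 + 12395) - 14922))*(-41725 + P(177, -55)) = ((1 + 11)*(-219) + ((-6982 + 12395) - 14922))*(-41725 + (½)/177) = (12*(-219) + (5413 - 14922))*(-41725 + (½)*(1/177)) = (-2628 - 9509)*(-41725 + 1/354) = -12137*(-14770649/354) = 179271366913/354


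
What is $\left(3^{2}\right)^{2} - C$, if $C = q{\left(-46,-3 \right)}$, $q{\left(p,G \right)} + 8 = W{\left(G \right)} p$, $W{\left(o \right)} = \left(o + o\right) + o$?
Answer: $-325$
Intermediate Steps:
$W{\left(o \right)} = 3 o$ ($W{\left(o \right)} = 2 o + o = 3 o$)
$q{\left(p,G \right)} = -8 + 3 G p$
$C = 406$ ($C = -8 + 3 \left(-3\right) \left(-46\right) = -8 + 414 = 406$)
$\left(3^{2}\right)^{2} - C = \left(3^{2}\right)^{2} - 406 = 9^{2} - 406 = 81 - 406 = -325$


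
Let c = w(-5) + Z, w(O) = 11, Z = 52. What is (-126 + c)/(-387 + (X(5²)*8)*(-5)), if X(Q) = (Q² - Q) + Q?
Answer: 63/25387 ≈ 0.0024816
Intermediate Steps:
X(Q) = Q²
c = 63 (c = 11 + 52 = 63)
(-126 + c)/(-387 + (X(5²)*8)*(-5)) = (-126 + 63)/(-387 + ((5²)²*8)*(-5)) = -63/(-387 + (25²*8)*(-5)) = -63/(-387 + (625*8)*(-5)) = -63/(-387 + 5000*(-5)) = -63/(-387 - 25000) = -63/(-25387) = -63*(-1/25387) = 63/25387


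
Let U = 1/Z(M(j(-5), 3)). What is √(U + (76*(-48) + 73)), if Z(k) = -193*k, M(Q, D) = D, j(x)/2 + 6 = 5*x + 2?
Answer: I*√1198487154/579 ≈ 59.791*I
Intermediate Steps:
j(x) = -8 + 10*x (j(x) = -12 + 2*(5*x + 2) = -12 + 2*(2 + 5*x) = -12 + (4 + 10*x) = -8 + 10*x)
U = -1/579 (U = 1/(-193*3) = 1/(-579) = -1/579 ≈ -0.0017271)
√(U + (76*(-48) + 73)) = √(-1/579 + (76*(-48) + 73)) = √(-1/579 + (-3648 + 73)) = √(-1/579 - 3575) = √(-2069926/579) = I*√1198487154/579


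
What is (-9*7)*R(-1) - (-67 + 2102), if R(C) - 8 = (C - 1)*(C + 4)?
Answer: -2161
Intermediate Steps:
R(C) = 8 + (-1 + C)*(4 + C) (R(C) = 8 + (C - 1)*(C + 4) = 8 + (-1 + C)*(4 + C))
(-9*7)*R(-1) - (-67 + 2102) = (-9*7)*(4 + (-1)² + 3*(-1)) - (-67 + 2102) = -63*(4 + 1 - 3) - 1*2035 = -63*2 - 2035 = -126 - 2035 = -2161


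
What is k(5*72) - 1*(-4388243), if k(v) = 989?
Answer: 4389232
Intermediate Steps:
k(5*72) - 1*(-4388243) = 989 - 1*(-4388243) = 989 + 4388243 = 4389232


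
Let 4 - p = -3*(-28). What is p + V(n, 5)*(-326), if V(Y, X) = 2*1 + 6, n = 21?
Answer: -2688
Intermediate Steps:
p = -80 (p = 4 - (-3)*(-28) = 4 - 1*84 = 4 - 84 = -80)
V(Y, X) = 8 (V(Y, X) = 2 + 6 = 8)
p + V(n, 5)*(-326) = -80 + 8*(-326) = -80 - 2608 = -2688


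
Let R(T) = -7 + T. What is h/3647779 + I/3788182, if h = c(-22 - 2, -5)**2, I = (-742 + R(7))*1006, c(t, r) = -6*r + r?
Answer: -1360262158179/6909225373889 ≈ -0.19688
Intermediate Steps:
c(t, r) = -5*r
I = -746452 (I = (-742 + (-7 + 7))*1006 = (-742 + 0)*1006 = -742*1006 = -746452)
h = 625 (h = (-5*(-5))**2 = 25**2 = 625)
h/3647779 + I/3788182 = 625/3647779 - 746452/3788182 = 625*(1/3647779) - 746452*1/3788182 = 625/3647779 - 373226/1894091 = -1360262158179/6909225373889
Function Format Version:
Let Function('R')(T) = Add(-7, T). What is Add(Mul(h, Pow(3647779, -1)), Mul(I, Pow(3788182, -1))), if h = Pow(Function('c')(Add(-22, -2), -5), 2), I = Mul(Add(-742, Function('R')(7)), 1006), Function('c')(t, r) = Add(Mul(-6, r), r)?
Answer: Rational(-1360262158179, 6909225373889) ≈ -0.19688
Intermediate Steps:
Function('c')(t, r) = Mul(-5, r)
I = -746452 (I = Mul(Add(-742, Add(-7, 7)), 1006) = Mul(Add(-742, 0), 1006) = Mul(-742, 1006) = -746452)
h = 625 (h = Pow(Mul(-5, -5), 2) = Pow(25, 2) = 625)
Add(Mul(h, Pow(3647779, -1)), Mul(I, Pow(3788182, -1))) = Add(Mul(625, Pow(3647779, -1)), Mul(-746452, Pow(3788182, -1))) = Add(Mul(625, Rational(1, 3647779)), Mul(-746452, Rational(1, 3788182))) = Add(Rational(625, 3647779), Rational(-373226, 1894091)) = Rational(-1360262158179, 6909225373889)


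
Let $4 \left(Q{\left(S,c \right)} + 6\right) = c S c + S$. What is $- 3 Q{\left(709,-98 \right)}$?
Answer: $- \frac{20429763}{4} \approx -5.1074 \cdot 10^{6}$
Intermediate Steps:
$Q{\left(S,c \right)} = -6 + \frac{S}{4} + \frac{S c^{2}}{4}$ ($Q{\left(S,c \right)} = -6 + \frac{c S c + S}{4} = -6 + \frac{S c c + S}{4} = -6 + \frac{S c^{2} + S}{4} = -6 + \frac{S + S c^{2}}{4} = -6 + \left(\frac{S}{4} + \frac{S c^{2}}{4}\right) = -6 + \frac{S}{4} + \frac{S c^{2}}{4}$)
$- 3 Q{\left(709,-98 \right)} = - 3 \left(-6 + \frac{1}{4} \cdot 709 + \frac{1}{4} \cdot 709 \left(-98\right)^{2}\right) = - 3 \left(-6 + \frac{709}{4} + \frac{1}{4} \cdot 709 \cdot 9604\right) = - 3 \left(-6 + \frac{709}{4} + 1702309\right) = \left(-3\right) \frac{6809921}{4} = - \frac{20429763}{4}$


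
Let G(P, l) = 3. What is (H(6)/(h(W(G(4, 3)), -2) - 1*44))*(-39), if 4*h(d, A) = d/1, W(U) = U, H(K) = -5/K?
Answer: -130/173 ≈ -0.75144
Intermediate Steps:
h(d, A) = d/4 (h(d, A) = (d/1)/4 = (d*1)/4 = d/4)
(H(6)/(h(W(G(4, 3)), -2) - 1*44))*(-39) = ((-5/6)/((1/4)*3 - 1*44))*(-39) = ((-5*1/6)/(3/4 - 44))*(-39) = (-5/6/(-173/4))*(-39) = -4/173*(-5/6)*(-39) = (10/519)*(-39) = -130/173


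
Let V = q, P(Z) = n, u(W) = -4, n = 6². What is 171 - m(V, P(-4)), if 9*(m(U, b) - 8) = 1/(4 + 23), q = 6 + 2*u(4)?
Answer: 39608/243 ≈ 163.00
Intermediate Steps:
n = 36
P(Z) = 36
q = -2 (q = 6 + 2*(-4) = 6 - 8 = -2)
V = -2
m(U, b) = 1945/243 (m(U, b) = 8 + 1/(9*(4 + 23)) = 8 + (⅑)/27 = 8 + (⅑)*(1/27) = 8 + 1/243 = 1945/243)
171 - m(V, P(-4)) = 171 - 1*1945/243 = 171 - 1945/243 = 39608/243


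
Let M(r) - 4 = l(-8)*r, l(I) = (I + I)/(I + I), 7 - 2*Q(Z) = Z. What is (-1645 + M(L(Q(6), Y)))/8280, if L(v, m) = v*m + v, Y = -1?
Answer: -547/2760 ≈ -0.19819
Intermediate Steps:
Q(Z) = 7/2 - Z/2
l(I) = 1 (l(I) = (2*I)/((2*I)) = (2*I)*(1/(2*I)) = 1)
L(v, m) = v + m*v (L(v, m) = m*v + v = v + m*v)
M(r) = 4 + r (M(r) = 4 + 1*r = 4 + r)
(-1645 + M(L(Q(6), Y)))/8280 = (-1645 + (4 + (7/2 - 1/2*6)*(1 - 1)))/8280 = (-1645 + (4 + (7/2 - 3)*0))*(1/8280) = (-1645 + (4 + (1/2)*0))*(1/8280) = (-1645 + (4 + 0))*(1/8280) = (-1645 + 4)*(1/8280) = -1641*1/8280 = -547/2760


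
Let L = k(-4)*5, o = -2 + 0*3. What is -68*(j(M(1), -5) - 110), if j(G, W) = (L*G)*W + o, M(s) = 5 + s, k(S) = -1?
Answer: -2584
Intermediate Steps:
o = -2 (o = -2 + 0 = -2)
L = -5 (L = -1*5 = -5)
j(G, W) = -2 - 5*G*W (j(G, W) = (-5*G)*W - 2 = -5*G*W - 2 = -2 - 5*G*W)
-68*(j(M(1), -5) - 110) = -68*((-2 - 5*(5 + 1)*(-5)) - 110) = -68*((-2 - 5*6*(-5)) - 110) = -68*((-2 + 150) - 110) = -68*(148 - 110) = -68*38 = -2584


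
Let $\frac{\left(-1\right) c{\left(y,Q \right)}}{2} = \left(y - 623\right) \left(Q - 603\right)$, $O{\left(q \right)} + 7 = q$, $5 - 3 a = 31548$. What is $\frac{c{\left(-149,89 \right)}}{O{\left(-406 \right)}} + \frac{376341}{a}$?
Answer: $\frac{24566742989}{13027259} \approx 1885.8$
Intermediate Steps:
$a = - \frac{31543}{3}$ ($a = \frac{5}{3} - 10516 = - \frac{31543}{3} \approx -10514.0$)
$O{\left(q \right)} = -7 + q$
$c{\left(y,Q \right)} = - 2 \left(-623 + y\right) \left(-603 + Q\right)$ ($c{\left(y,Q \right)} = - 2 \left(y - 623\right) \left(Q - 603\right) = - 2 \left(-623 + y\right) \left(-603 + Q\right)$)
$\frac{c{\left(-149,89 \right)}}{O{\left(-406 \right)}} + \frac{376341}{a} = \frac{-751338 + 1206 \left(-149\right) + 1246 \cdot 89 - 178 \left(-149\right)}{-7 - 406} + \frac{376341}{- \frac{31543}{3}} = \frac{-751338 - 179694 + 110894 + 26522}{-413} + 376341 \left(- \frac{3}{31543}\right) = \left(-793616\right) \left(- \frac{1}{413}\right) - \frac{1129023}{31543} = \frac{793616}{413} - \frac{1129023}{31543} = \frac{24566742989}{13027259}$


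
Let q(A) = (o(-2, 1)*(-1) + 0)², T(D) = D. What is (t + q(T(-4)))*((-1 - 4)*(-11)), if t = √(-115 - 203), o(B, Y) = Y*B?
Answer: 220 + 55*I*√318 ≈ 220.0 + 980.79*I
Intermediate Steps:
o(B, Y) = B*Y
t = I*√318 (t = √(-318) = I*√318 ≈ 17.833*I)
q(A) = 4 (q(A) = (-2*1*(-1) + 0)² = (-2*(-1) + 0)² = (2 + 0)² = 2² = 4)
(t + q(T(-4)))*((-1 - 4)*(-11)) = (I*√318 + 4)*((-1 - 4)*(-11)) = (4 + I*√318)*(-5*(-11)) = (4 + I*√318)*55 = 220 + 55*I*√318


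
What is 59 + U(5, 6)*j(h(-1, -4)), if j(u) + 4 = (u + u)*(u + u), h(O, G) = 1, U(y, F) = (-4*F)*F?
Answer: 59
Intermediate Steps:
U(y, F) = -4*F**2
j(u) = -4 + 4*u**2 (j(u) = -4 + (u + u)*(u + u) = -4 + (2*u)*(2*u) = -4 + 4*u**2)
59 + U(5, 6)*j(h(-1, -4)) = 59 + (-4*6**2)*(-4 + 4*1**2) = 59 + (-4*36)*(-4 + 4*1) = 59 - 144*(-4 + 4) = 59 - 144*0 = 59 + 0 = 59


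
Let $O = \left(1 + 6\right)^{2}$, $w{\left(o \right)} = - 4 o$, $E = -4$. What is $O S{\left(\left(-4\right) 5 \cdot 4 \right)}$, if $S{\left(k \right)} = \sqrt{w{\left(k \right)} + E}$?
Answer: $98 \sqrt{79} \approx 871.04$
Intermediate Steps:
$S{\left(k \right)} = \sqrt{-4 - 4 k}$ ($S{\left(k \right)} = \sqrt{- 4 k - 4} = \sqrt{-4 - 4 k}$)
$O = 49$ ($O = 7^{2} = 49$)
$O S{\left(\left(-4\right) 5 \cdot 4 \right)} = 49 \cdot 2 \sqrt{-1 - \left(-4\right) 5 \cdot 4} = 49 \cdot 2 \sqrt{-1 - \left(-20\right) 4} = 49 \cdot 2 \sqrt{-1 - -80} = 49 \cdot 2 \sqrt{-1 + 80} = 49 \cdot 2 \sqrt{79} = 98 \sqrt{79}$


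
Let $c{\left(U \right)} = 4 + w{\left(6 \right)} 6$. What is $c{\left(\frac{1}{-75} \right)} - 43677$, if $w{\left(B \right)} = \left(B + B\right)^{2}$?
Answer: $-42809$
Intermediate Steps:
$w{\left(B \right)} = 4 B^{2}$ ($w{\left(B \right)} = \left(2 B\right)^{2} = 4 B^{2}$)
$c{\left(U \right)} = 868$ ($c{\left(U \right)} = 4 + 4 \cdot 6^{2} \cdot 6 = 4 + 4 \cdot 36 \cdot 6 = 4 + 144 \cdot 6 = 4 + 864 = 868$)
$c{\left(\frac{1}{-75} \right)} - 43677 = 868 - 43677 = -42809$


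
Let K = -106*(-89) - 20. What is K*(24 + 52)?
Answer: 715464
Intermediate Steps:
K = 9414 (K = 9434 - 20 = 9414)
K*(24 + 52) = 9414*(24 + 52) = 9414*76 = 715464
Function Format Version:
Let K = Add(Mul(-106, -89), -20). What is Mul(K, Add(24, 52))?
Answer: 715464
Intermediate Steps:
K = 9414 (K = Add(9434, -20) = 9414)
Mul(K, Add(24, 52)) = Mul(9414, Add(24, 52)) = Mul(9414, 76) = 715464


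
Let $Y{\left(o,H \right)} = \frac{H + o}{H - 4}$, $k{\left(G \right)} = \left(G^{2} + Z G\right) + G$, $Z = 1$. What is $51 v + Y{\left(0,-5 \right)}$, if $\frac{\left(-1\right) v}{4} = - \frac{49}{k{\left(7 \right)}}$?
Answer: $\frac{1433}{9} \approx 159.22$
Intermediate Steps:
$k{\left(G \right)} = G^{2} + 2 G$ ($k{\left(G \right)} = \left(G^{2} + 1 G\right) + G = \left(G^{2} + G\right) + G = \left(G + G^{2}\right) + G = G^{2} + 2 G$)
$Y{\left(o,H \right)} = \frac{H + o}{-4 + H}$
$v = \frac{28}{9}$ ($v = - 4 \left(- \frac{49}{7 \left(2 + 7\right)}\right) = - 4 \left(- \frac{49}{7 \cdot 9}\right) = - 4 \left(- \frac{49}{63}\right) = - 4 \left(\left(-49\right) \frac{1}{63}\right) = \left(-4\right) \left(- \frac{7}{9}\right) = \frac{28}{9} \approx 3.1111$)
$51 v + Y{\left(0,-5 \right)} = 51 \cdot \frac{28}{9} + \frac{-5 + 0}{-4 - 5} = \frac{476}{3} + \frac{1}{-9} \left(-5\right) = \frac{476}{3} - - \frac{5}{9} = \frac{476}{3} + \frac{5}{9} = \frac{1433}{9}$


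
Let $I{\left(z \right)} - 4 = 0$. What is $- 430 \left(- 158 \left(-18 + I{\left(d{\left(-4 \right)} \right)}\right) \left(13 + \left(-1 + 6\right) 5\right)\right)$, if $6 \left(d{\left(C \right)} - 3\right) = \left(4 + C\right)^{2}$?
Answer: $-36144080$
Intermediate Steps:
$d{\left(C \right)} = 3 + \frac{\left(4 + C\right)^{2}}{6}$
$I{\left(z \right)} = 4$ ($I{\left(z \right)} = 4 + 0 = 4$)
$- 430 \left(- 158 \left(-18 + I{\left(d{\left(-4 \right)} \right)}\right) \left(13 + \left(-1 + 6\right) 5\right)\right) = - 430 \left(- 158 \left(-18 + 4\right) \left(13 + \left(-1 + 6\right) 5\right)\right) = - 430 \left(- 158 \left(- 14 \left(13 + 5 \cdot 5\right)\right)\right) = - 430 \left(- 158 \left(- 14 \left(13 + 25\right)\right)\right) = - 430 \left(- 158 \left(\left(-14\right) 38\right)\right) = - 430 \left(\left(-158\right) \left(-532\right)\right) = \left(-430\right) 84056 = -36144080$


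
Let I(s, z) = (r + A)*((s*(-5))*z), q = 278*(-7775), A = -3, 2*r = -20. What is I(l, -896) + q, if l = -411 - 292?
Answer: 38781270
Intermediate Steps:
r = -10 (r = (½)*(-20) = -10)
q = -2161450
l = -703
I(s, z) = 65*s*z (I(s, z) = (-10 - 3)*((s*(-5))*z) = -13*(-5*s)*z = -(-65)*s*z = 65*s*z)
I(l, -896) + q = 65*(-703)*(-896) - 2161450 = 40942720 - 2161450 = 38781270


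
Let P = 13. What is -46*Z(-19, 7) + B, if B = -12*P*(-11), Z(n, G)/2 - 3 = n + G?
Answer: 2544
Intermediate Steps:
Z(n, G) = 6 + 2*G + 2*n (Z(n, G) = 6 + 2*(n + G) = 6 + 2*(G + n) = 6 + (2*G + 2*n) = 6 + 2*G + 2*n)
B = 1716 (B = -12*13*(-11) = -156*(-11) = 1716)
-46*Z(-19, 7) + B = -46*(6 + 2*7 + 2*(-19)) + 1716 = -46*(6 + 14 - 38) + 1716 = -46*(-18) + 1716 = 828 + 1716 = 2544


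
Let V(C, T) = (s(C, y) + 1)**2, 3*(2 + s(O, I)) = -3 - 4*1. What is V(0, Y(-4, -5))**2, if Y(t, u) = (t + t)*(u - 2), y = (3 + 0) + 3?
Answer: 10000/81 ≈ 123.46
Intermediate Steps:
y = 6 (y = 3 + 3 = 6)
s(O, I) = -13/3 (s(O, I) = -2 + (-3 - 4*1)/3 = -2 + (-3 - 4)/3 = -2 + (1/3)*(-7) = -2 - 7/3 = -13/3)
Y(t, u) = 2*t*(-2 + u) (Y(t, u) = (2*t)*(-2 + u) = 2*t*(-2 + u))
V(C, T) = 100/9 (V(C, T) = (-13/3 + 1)**2 = (-10/3)**2 = 100/9)
V(0, Y(-4, -5))**2 = (100/9)**2 = 10000/81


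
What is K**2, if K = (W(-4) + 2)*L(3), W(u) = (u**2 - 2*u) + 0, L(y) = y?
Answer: 6084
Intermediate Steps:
W(u) = u**2 - 2*u
K = 78 (K = (-4*(-2 - 4) + 2)*3 = (-4*(-6) + 2)*3 = (24 + 2)*3 = 26*3 = 78)
K**2 = 78**2 = 6084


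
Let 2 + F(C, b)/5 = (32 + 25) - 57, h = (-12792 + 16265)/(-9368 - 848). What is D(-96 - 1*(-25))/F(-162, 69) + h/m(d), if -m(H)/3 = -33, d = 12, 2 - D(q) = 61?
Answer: 29818463/5056920 ≈ 5.8966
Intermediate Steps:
D(q) = -59 (D(q) = 2 - 1*61 = 2 - 61 = -59)
m(H) = 99 (m(H) = -3*(-33) = 99)
h = -3473/10216 (h = 3473/(-10216) = 3473*(-1/10216) = -3473/10216 ≈ -0.33996)
F(C, b) = -10 (F(C, b) = -10 + 5*((32 + 25) - 57) = -10 + 5*(57 - 57) = -10 + 5*0 = -10 + 0 = -10)
D(-96 - 1*(-25))/F(-162, 69) + h/m(d) = -59/(-10) - 3473/10216/99 = -59*(-⅒) - 3473/10216*1/99 = 59/10 - 3473/1011384 = 29818463/5056920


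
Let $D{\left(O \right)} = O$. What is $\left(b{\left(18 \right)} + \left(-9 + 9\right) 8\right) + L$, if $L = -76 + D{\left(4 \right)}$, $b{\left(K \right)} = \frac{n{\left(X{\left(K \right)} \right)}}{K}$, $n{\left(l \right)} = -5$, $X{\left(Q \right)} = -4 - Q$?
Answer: $- \frac{1301}{18} \approx -72.278$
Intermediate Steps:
$b{\left(K \right)} = - \frac{5}{K}$
$L = -72$ ($L = -76 + 4 = -72$)
$\left(b{\left(18 \right)} + \left(-9 + 9\right) 8\right) + L = \left(- \frac{5}{18} + \left(-9 + 9\right) 8\right) - 72 = \left(\left(-5\right) \frac{1}{18} + 0 \cdot 8\right) - 72 = \left(- \frac{5}{18} + 0\right) - 72 = - \frac{5}{18} - 72 = - \frac{1301}{18}$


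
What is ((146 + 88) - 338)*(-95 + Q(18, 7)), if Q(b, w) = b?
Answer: 8008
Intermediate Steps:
((146 + 88) - 338)*(-95 + Q(18, 7)) = ((146 + 88) - 338)*(-95 + 18) = (234 - 338)*(-77) = -104*(-77) = 8008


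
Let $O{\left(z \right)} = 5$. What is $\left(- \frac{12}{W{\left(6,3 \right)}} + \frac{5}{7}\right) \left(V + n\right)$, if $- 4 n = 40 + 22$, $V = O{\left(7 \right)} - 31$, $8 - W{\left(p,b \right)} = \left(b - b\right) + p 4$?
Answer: $- \frac{3403}{56} \approx -60.768$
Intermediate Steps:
$W{\left(p,b \right)} = 8 - 4 p$ ($W{\left(p,b \right)} = 8 - \left(\left(b - b\right) + p 4\right) = 8 - \left(0 + 4 p\right) = 8 - 4 p$)
$V = -26$ ($V = 5 - 31 = -26$)
$n = - \frac{31}{2}$ ($n = - \frac{40 + 22}{4} = \left(- \frac{1}{4}\right) 62 = - \frac{31}{2} \approx -15.5$)
$\left(- \frac{12}{W{\left(6,3 \right)}} + \frac{5}{7}\right) \left(V + n\right) = \left(- \frac{12}{8 - 24} + \frac{5}{7}\right) \left(-26 - \frac{31}{2}\right) = \left(- \frac{12}{8 - 24} + 5 \cdot \frac{1}{7}\right) \left(- \frac{83}{2}\right) = \left(- \frac{12}{-16} + \frac{5}{7}\right) \left(- \frac{83}{2}\right) = \left(\left(-12\right) \left(- \frac{1}{16}\right) + \frac{5}{7}\right) \left(- \frac{83}{2}\right) = \left(\frac{3}{4} + \frac{5}{7}\right) \left(- \frac{83}{2}\right) = \frac{41}{28} \left(- \frac{83}{2}\right) = - \frac{3403}{56}$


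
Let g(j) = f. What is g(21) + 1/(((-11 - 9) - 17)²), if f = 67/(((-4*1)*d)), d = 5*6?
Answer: -91603/164280 ≈ -0.55760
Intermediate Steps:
d = 30
f = -67/120 (f = 67/((-4*1*30)) = 67/((-4*30)) = 67/(-120) = 67*(-1/120) = -67/120 ≈ -0.55833)
g(j) = -67/120
g(21) + 1/(((-11 - 9) - 17)²) = -67/120 + 1/(((-11 - 9) - 17)²) = -67/120 + 1/((-20 - 17)²) = -67/120 + 1/((-37)²) = -67/120 + 1/1369 = -91603/164280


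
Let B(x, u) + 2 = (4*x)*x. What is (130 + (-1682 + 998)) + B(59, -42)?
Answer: 13368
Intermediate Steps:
B(x, u) = -2 + 4*x² (B(x, u) = -2 + (4*x)*x = -2 + 4*x²)
(130 + (-1682 + 998)) + B(59, -42) = (130 + (-1682 + 998)) + (-2 + 4*59²) = (130 - 684) + (-2 + 4*3481) = -554 + (-2 + 13924) = -554 + 13922 = 13368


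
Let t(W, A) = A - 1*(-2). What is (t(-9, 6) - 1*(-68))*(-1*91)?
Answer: -6916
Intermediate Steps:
t(W, A) = 2 + A (t(W, A) = A + 2 = 2 + A)
(t(-9, 6) - 1*(-68))*(-1*91) = ((2 + 6) - 1*(-68))*(-1*91) = (8 + 68)*(-91) = 76*(-91) = -6916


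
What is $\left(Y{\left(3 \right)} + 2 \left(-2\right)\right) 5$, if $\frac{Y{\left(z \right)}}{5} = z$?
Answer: $55$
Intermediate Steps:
$Y{\left(z \right)} = 5 z$
$\left(Y{\left(3 \right)} + 2 \left(-2\right)\right) 5 = \left(5 \cdot 3 + 2 \left(-2\right)\right) 5 = \left(15 - 4\right) 5 = 11 \cdot 5 = 55$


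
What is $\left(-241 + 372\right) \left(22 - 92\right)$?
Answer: $-9170$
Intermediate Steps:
$\left(-241 + 372\right) \left(22 - 92\right) = 131 \left(-70\right) = -9170$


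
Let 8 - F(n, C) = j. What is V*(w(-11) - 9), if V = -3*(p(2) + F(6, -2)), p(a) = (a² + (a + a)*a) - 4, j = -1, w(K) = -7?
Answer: 816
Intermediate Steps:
p(a) = -4 + 3*a² (p(a) = (a² + (2*a)*a) - 4 = (a² + 2*a²) - 4 = 3*a² - 4 = -4 + 3*a²)
F(n, C) = 9 (F(n, C) = 8 - 1*(-1) = 8 + 1 = 9)
V = -51 (V = -3*((-4 + 3*2²) + 9) = -3*((-4 + 3*4) + 9) = -3*((-4 + 12) + 9) = -3*(8 + 9) = -3*17 = -51)
V*(w(-11) - 9) = -51*(-7 - 9) = -51*(-16) = 816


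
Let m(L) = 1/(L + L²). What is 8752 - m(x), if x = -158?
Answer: 217102111/24806 ≈ 8752.0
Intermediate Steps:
8752 - m(x) = 8752 - 1/((-158)*(1 - 158)) = 8752 - (-1)/(158*(-157)) = 8752 - (-1)*(-1)/(158*157) = 8752 - 1*1/24806 = 8752 - 1/24806 = 217102111/24806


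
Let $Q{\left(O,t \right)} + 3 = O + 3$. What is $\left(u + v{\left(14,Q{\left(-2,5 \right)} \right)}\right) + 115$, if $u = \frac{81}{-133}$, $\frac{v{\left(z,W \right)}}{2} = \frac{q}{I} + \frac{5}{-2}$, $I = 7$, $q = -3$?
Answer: $\frac{14435}{133} \approx 108.53$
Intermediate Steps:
$Q{\left(O,t \right)} = O$ ($Q{\left(O,t \right)} = -3 + \left(O + 3\right) = -3 + \left(3 + O\right) = O$)
$v{\left(z,W \right)} = - \frac{41}{7}$ ($v{\left(z,W \right)} = 2 \left(- \frac{3}{7} + \frac{5}{-2}\right) = 2 \left(\left(-3\right) \frac{1}{7} + 5 \left(- \frac{1}{2}\right)\right) = 2 \left(- \frac{3}{7} - \frac{5}{2}\right) = 2 \left(- \frac{41}{14}\right) = - \frac{41}{7}$)
$u = - \frac{81}{133}$ ($u = 81 \left(- \frac{1}{133}\right) = - \frac{81}{133} \approx -0.60902$)
$\left(u + v{\left(14,Q{\left(-2,5 \right)} \right)}\right) + 115 = \left(- \frac{81}{133} - \frac{41}{7}\right) + 115 = - \frac{860}{133} + 115 = \frac{14435}{133}$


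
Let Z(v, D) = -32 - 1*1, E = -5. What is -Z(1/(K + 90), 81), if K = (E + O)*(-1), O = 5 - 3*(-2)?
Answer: 33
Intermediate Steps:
O = 11 (O = 5 - 1*(-6) = 5 + 6 = 11)
K = -6 (K = (-5 + 11)*(-1) = 6*(-1) = -6)
Z(v, D) = -33 (Z(v, D) = -32 - 1 = -33)
-Z(1/(K + 90), 81) = -1*(-33) = 33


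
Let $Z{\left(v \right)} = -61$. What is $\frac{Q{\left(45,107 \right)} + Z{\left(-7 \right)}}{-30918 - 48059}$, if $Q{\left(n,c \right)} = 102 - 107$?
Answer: $\frac{66}{78977} \approx 0.00083569$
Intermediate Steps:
$Q{\left(n,c \right)} = -5$ ($Q{\left(n,c \right)} = 102 - 107 = -5$)
$\frac{Q{\left(45,107 \right)} + Z{\left(-7 \right)}}{-30918 - 48059} = \frac{-5 - 61}{-30918 - 48059} = - \frac{66}{-78977} = \left(-66\right) \left(- \frac{1}{78977}\right) = \frac{66}{78977}$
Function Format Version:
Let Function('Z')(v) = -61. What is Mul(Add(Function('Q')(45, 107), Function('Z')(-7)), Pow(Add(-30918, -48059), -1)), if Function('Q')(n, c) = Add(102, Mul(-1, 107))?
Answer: Rational(66, 78977) ≈ 0.00083569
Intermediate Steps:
Function('Q')(n, c) = -5 (Function('Q')(n, c) = Add(102, -107) = -5)
Mul(Add(Function('Q')(45, 107), Function('Z')(-7)), Pow(Add(-30918, -48059), -1)) = Mul(Add(-5, -61), Pow(Add(-30918, -48059), -1)) = Mul(-66, Pow(-78977, -1)) = Mul(-66, Rational(-1, 78977)) = Rational(66, 78977)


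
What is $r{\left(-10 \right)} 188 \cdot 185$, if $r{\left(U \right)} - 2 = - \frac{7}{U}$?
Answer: $93906$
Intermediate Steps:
$r{\left(U \right)} = 2 - \frac{7}{U}$
$r{\left(-10 \right)} 188 \cdot 185 = \left(2 - \frac{7}{-10}\right) 188 \cdot 185 = \left(2 - - \frac{7}{10}\right) 188 \cdot 185 = \left(2 + \frac{7}{10}\right) 188 \cdot 185 = \frac{27}{10} \cdot 188 \cdot 185 = \frac{2538}{5} \cdot 185 = 93906$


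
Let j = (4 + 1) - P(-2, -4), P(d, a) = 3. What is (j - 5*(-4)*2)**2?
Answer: 1764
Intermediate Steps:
j = 2 (j = (4 + 1) - 1*3 = 5 - 3 = 2)
(j - 5*(-4)*2)**2 = (2 - 5*(-4)*2)**2 = (2 + 20*2)**2 = (2 + 40)**2 = 42**2 = 1764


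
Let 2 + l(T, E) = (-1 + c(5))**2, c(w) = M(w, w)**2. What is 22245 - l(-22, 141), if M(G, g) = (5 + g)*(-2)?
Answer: -136954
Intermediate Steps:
M(G, g) = -10 - 2*g
c(w) = (-10 - 2*w)**2
l(T, E) = 159199 (l(T, E) = -2 + (-1 + 4*(5 + 5)**2)**2 = -2 + (-1 + 4*10**2)**2 = -2 + (-1 + 4*100)**2 = -2 + (-1 + 400)**2 = -2 + 399**2 = -2 + 159201 = 159199)
22245 - l(-22, 141) = 22245 - 1*159199 = 22245 - 159199 = -136954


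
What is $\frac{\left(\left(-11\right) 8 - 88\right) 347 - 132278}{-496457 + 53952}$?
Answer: $\frac{38670}{88501} \approx 0.43694$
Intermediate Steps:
$\frac{\left(\left(-11\right) 8 - 88\right) 347 - 132278}{-496457 + 53952} = \frac{\left(-88 - 88\right) 347 - 132278}{-442505} = \left(\left(-176\right) 347 - 132278\right) \left(- \frac{1}{442505}\right) = \left(-61072 - 132278\right) \left(- \frac{1}{442505}\right) = \left(-193350\right) \left(- \frac{1}{442505}\right) = \frac{38670}{88501}$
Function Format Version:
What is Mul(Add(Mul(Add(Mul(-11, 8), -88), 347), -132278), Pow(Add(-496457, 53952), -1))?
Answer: Rational(38670, 88501) ≈ 0.43694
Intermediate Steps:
Mul(Add(Mul(Add(Mul(-11, 8), -88), 347), -132278), Pow(Add(-496457, 53952), -1)) = Mul(Add(Mul(Add(-88, -88), 347), -132278), Pow(-442505, -1)) = Mul(Add(Mul(-176, 347), -132278), Rational(-1, 442505)) = Mul(Add(-61072, -132278), Rational(-1, 442505)) = Mul(-193350, Rational(-1, 442505)) = Rational(38670, 88501)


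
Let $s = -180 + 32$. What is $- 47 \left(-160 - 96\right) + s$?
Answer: $11884$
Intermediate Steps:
$s = -148$
$- 47 \left(-160 - 96\right) + s = - 47 \left(-160 - 96\right) - 148 = \left(-47\right) \left(-256\right) - 148 = 12032 - 148 = 11884$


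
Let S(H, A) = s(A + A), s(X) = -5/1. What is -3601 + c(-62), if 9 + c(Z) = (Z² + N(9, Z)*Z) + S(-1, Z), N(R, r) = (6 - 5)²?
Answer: 167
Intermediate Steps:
N(R, r) = 1 (N(R, r) = 1² = 1)
s(X) = -5 (s(X) = -5*1 = -5)
S(H, A) = -5
c(Z) = -14 + Z + Z² (c(Z) = -9 + ((Z² + 1*Z) - 5) = -9 + ((Z² + Z) - 5) = -9 + ((Z + Z²) - 5) = -9 + (-5 + Z + Z²) = -14 + Z + Z²)
-3601 + c(-62) = -3601 + (-14 - 62 + (-62)²) = -3601 + (-14 - 62 + 3844) = -3601 + 3768 = 167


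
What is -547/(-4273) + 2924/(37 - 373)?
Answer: -3077615/358932 ≈ -8.5744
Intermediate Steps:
-547/(-4273) + 2924/(37 - 373) = -547*(-1/4273) + 2924/(-336) = 547/4273 + 2924*(-1/336) = 547/4273 - 731/84 = -3077615/358932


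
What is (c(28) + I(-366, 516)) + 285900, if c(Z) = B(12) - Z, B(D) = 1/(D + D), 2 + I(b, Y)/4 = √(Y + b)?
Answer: 6860737/24 + 20*√6 ≈ 2.8591e+5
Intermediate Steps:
I(b, Y) = -8 + 4*√(Y + b)
B(D) = 1/(2*D)
c(Z) = 1/24 - Z (c(Z) = (½)/12 - Z = (½)*(1/12) - Z = 1/24 - Z)
(c(28) + I(-366, 516)) + 285900 = ((1/24 - 1*28) + (-8 + 4*√(516 - 366))) + 285900 = ((1/24 - 28) + (-8 + 4*√150)) + 285900 = (-671/24 + (-8 + 4*(5*√6))) + 285900 = (-671/24 + (-8 + 20*√6)) + 285900 = (-863/24 + 20*√6) + 285900 = 6860737/24 + 20*√6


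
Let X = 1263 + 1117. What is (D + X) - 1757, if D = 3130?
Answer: 3753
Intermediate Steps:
X = 2380
(D + X) - 1757 = (3130 + 2380) - 1757 = 5510 - 1757 = 3753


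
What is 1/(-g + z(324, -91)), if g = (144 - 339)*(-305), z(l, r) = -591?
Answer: -1/60066 ≈ -1.6648e-5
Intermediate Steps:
g = 59475 (g = -195*(-305) = 59475)
1/(-g + z(324, -91)) = 1/(-1*59475 - 591) = 1/(-59475 - 591) = 1/(-60066) = -1/60066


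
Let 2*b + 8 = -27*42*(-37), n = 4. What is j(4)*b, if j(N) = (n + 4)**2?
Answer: 1342400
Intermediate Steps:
j(N) = 64 (j(N) = (4 + 4)**2 = 8**2 = 64)
b = 20975 (b = -4 + (-27*42*(-37))/2 = -4 + (-1134*(-37))/2 = -4 + (1/2)*41958 = -4 + 20979 = 20975)
j(4)*b = 64*20975 = 1342400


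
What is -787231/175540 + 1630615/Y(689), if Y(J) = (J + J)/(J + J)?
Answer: 286237369869/175540 ≈ 1.6306e+6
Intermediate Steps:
Y(J) = 1 (Y(J) = (2*J)/((2*J)) = (2*J)*(1/(2*J)) = 1)
-787231/175540 + 1630615/Y(689) = -787231/175540 + 1630615/1 = -787231*1/175540 + 1630615*1 = -787231/175540 + 1630615 = 286237369869/175540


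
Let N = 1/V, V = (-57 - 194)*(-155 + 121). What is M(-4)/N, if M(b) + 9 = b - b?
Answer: -76806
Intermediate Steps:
M(b) = -9 (M(b) = -9 + (b - b) = -9 + 0 = -9)
V = 8534 (V = -251*(-34) = 8534)
N = 1/8534 ≈ 0.00011718
M(-4)/N = -9/1/8534 = -9*8534 = -76806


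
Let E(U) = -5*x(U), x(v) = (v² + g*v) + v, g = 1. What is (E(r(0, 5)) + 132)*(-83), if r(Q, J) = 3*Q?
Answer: -10956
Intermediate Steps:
x(v) = v² + 2*v (x(v) = (v² + 1*v) + v = (v² + v) + v = (v + v²) + v = v² + 2*v)
E(U) = -5*U*(2 + U)
(E(r(0, 5)) + 132)*(-83) = (-5*3*0*(2 + 3*0) + 132)*(-83) = (-5*0*(2 + 0) + 132)*(-83) = (-5*0*2 + 132)*(-83) = (0 + 132)*(-83) = 132*(-83) = -10956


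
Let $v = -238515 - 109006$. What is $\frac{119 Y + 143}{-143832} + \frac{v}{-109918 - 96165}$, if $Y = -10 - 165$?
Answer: $\frac{9041141513}{4940221676} \approx 1.8301$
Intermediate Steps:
$v = -347521$
$Y = -175$
$\frac{119 Y + 143}{-143832} + \frac{v}{-109918 - 96165} = \frac{119 \left(-175\right) + 143}{-143832} - \frac{347521}{-109918 - 96165} = \left(-20825 + 143\right) \left(- \frac{1}{143832}\right) - \frac{347521}{-206083} = \left(-20682\right) \left(- \frac{1}{143832}\right) - - \frac{347521}{206083} = \frac{3447}{23972} + \frac{347521}{206083} = \frac{9041141513}{4940221676}$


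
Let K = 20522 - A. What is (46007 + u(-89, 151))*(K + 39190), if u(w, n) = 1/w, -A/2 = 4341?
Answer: 280047577068/89 ≈ 3.1466e+9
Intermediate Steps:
A = -8682 (A = -2*4341 = -8682)
K = 29204 (K = 20522 - 1*(-8682) = 20522 + 8682 = 29204)
(46007 + u(-89, 151))*(K + 39190) = (46007 + 1/(-89))*(29204 + 39190) = (46007 - 1/89)*68394 = (4094622/89)*68394 = 280047577068/89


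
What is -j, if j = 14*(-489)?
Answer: 6846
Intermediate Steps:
j = -6846
-j = -1*(-6846) = 6846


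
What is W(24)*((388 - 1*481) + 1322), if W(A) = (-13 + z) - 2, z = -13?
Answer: -34412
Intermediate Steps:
W(A) = -28 (W(A) = (-13 - 13) - 2 = -26 - 2 = -28)
W(24)*((388 - 1*481) + 1322) = -28*((388 - 1*481) + 1322) = -28*((388 - 481) + 1322) = -28*(-93 + 1322) = -28*1229 = -34412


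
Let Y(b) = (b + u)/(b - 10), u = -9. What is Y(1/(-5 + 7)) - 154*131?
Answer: -383289/19 ≈ -20173.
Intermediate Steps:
Y(b) = (-9 + b)/(-10 + b) (Y(b) = (b - 9)/(b - 10) = (-9 + b)/(-10 + b))
Y(1/(-5 + 7)) - 154*131 = (-9 + 1/(-5 + 7))/(-10 + 1/(-5 + 7)) - 154*131 = (-9 + 1/2)/(-10 + 1/2) - 20174 = (-9 + ½)/(-10 + ½) - 20174 = -17/2/(-19/2) - 20174 = -2/19*(-17/2) - 20174 = 17/19 - 20174 = -383289/19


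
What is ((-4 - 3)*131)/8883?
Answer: -131/1269 ≈ -0.10323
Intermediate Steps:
((-4 - 3)*131)/8883 = -7*131*(1/8883) = -917*1/8883 = -131/1269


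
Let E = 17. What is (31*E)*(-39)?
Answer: -20553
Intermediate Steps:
(31*E)*(-39) = (31*17)*(-39) = 527*(-39) = -20553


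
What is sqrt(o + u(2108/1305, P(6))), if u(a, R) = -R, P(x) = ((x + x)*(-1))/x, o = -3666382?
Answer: 2*I*sqrt(916595) ≈ 1914.8*I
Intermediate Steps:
P(x) = -2 (P(x) = ((2*x)*(-1))/x = (-2*x)/x = -2)
sqrt(o + u(2108/1305, P(6))) = sqrt(-3666382 - 1*(-2)) = sqrt(-3666382 + 2) = sqrt(-3666380) = 2*I*sqrt(916595)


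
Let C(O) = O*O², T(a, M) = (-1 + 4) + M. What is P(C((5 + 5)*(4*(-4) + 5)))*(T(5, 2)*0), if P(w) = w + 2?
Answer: 0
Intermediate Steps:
T(a, M) = 3 + M
C(O) = O³
P(w) = 2 + w
P(C((5 + 5)*(4*(-4) + 5)))*(T(5, 2)*0) = (2 + ((5 + 5)*(4*(-4) + 5))³)*((3 + 2)*0) = (2 + (10*(-16 + 5))³)*(5*0) = (2 + (10*(-11))³)*0 = (2 + (-110)³)*0 = (2 - 1331000)*0 = -1330998*0 = 0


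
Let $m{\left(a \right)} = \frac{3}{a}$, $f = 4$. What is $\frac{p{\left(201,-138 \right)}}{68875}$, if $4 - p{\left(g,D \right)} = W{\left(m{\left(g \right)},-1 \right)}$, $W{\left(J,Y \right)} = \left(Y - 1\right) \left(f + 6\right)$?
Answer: $\frac{24}{68875} \approx 0.00034846$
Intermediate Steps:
$W{\left(J,Y \right)} = -10 + 10 Y$ ($W{\left(J,Y \right)} = \left(Y - 1\right) \left(4 + 6\right) = \left(-1 + Y\right) 10 = -10 + 10 Y$)
$p{\left(g,D \right)} = 24$ ($p{\left(g,D \right)} = 4 - \left(-10 + 10 \left(-1\right)\right) = 4 - \left(-10 - 10\right) = 4 - -20 = 4 + 20 = 24$)
$\frac{p{\left(201,-138 \right)}}{68875} = \frac{24}{68875}$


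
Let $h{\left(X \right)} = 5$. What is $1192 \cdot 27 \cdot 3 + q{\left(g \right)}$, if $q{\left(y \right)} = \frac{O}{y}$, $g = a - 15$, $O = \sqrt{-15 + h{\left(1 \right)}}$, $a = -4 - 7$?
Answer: $96552 - \frac{i \sqrt{10}}{26} \approx 96552.0 - 0.12163 i$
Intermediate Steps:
$a = -11$ ($a = -4 - 7 = -11$)
$O = i \sqrt{10}$ ($O = \sqrt{-15 + 5} = \sqrt{-10} = i \sqrt{10} \approx 3.1623 i$)
$g = -26$ ($g = -11 - 15 = -26$)
$q{\left(y \right)} = \frac{i \sqrt{10}}{y}$
$1192 \cdot 27 \cdot 3 + q{\left(g \right)} = 1192 \cdot 27 \cdot 3 + \frac{i \sqrt{10}}{-26} = 1192 \cdot 81 + i \sqrt{10} \left(- \frac{1}{26}\right) = 96552 - \frac{i \sqrt{10}}{26}$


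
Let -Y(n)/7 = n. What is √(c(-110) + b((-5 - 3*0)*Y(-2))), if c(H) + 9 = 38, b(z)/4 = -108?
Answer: I*√403 ≈ 20.075*I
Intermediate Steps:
Y(n) = -7*n
b(z) = -432 (b(z) = 4*(-108) = -432)
c(H) = 29 (c(H) = -9 + 38 = 29)
√(c(-110) + b((-5 - 3*0)*Y(-2))) = √(29 - 432) = √(-403) = I*√403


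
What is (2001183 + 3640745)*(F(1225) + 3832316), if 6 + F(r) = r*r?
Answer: 30088035298680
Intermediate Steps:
F(r) = -6 + r**2 (F(r) = -6 + r*r = -6 + r**2)
(2001183 + 3640745)*(F(1225) + 3832316) = (2001183 + 3640745)*((-6 + 1225**2) + 3832316) = 5641928*((-6 + 1500625) + 3832316) = 5641928*(1500619 + 3832316) = 5641928*5332935 = 30088035298680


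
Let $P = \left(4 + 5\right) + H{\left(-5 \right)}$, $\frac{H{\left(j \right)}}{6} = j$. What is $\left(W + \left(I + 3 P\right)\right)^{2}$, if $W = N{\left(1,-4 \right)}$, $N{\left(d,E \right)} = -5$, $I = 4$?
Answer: $4096$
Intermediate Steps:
$H{\left(j \right)} = 6 j$
$W = -5$
$P = -21$ ($P = \left(4 + 5\right) + 6 \left(-5\right) = 9 - 30 = -21$)
$\left(W + \left(I + 3 P\right)\right)^{2} = \left(-5 + \left(4 + 3 \left(-21\right)\right)\right)^{2} = \left(-5 + \left(4 - 63\right)\right)^{2} = \left(-5 - 59\right)^{2} = \left(-64\right)^{2} = 4096$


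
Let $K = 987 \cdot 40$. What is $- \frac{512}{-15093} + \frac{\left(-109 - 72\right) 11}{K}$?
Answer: $- \frac{3278801}{198623880} \approx -0.016508$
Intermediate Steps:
$K = 39480$
$- \frac{512}{-15093} + \frac{\left(-109 - 72\right) 11}{K} = - \frac{512}{-15093} + \frac{\left(-109 - 72\right) 11}{39480} = \left(-512\right) \left(- \frac{1}{15093}\right) + \left(-181\right) 11 \cdot \frac{1}{39480} = \frac{512}{15093} - \frac{1991}{39480} = - \frac{3278801}{198623880}$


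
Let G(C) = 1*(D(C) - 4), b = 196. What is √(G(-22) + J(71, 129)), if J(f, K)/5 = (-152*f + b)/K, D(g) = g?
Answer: I*√807454/43 ≈ 20.897*I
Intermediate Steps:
J(f, K) = 5*(196 - 152*f)/K (J(f, K) = 5*((-152*f + 196)/K) = 5*((196 - 152*f)/K) = 5*(196 - 152*f)/K)
G(C) = -4 + C (G(C) = 1*(C - 4) = 1*(-4 + C) = -4 + C)
√(G(-22) + J(71, 129)) = √((-4 - 22) + 20*(49 - 38*71)/129) = √(-26 + 20*(1/129)*(49 - 2698)) = √(-26 + 20*(1/129)*(-2649)) = √(-26 - 17660/43) = √(-18778/43) = I*√807454/43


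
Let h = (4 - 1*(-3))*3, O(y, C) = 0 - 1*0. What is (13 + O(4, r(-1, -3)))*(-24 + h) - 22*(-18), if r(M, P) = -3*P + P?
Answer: 357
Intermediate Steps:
r(M, P) = -2*P
O(y, C) = 0 (O(y, C) = 0 + 0 = 0)
h = 21 (h = (4 + 3)*3 = 7*3 = 21)
(13 + O(4, r(-1, -3)))*(-24 + h) - 22*(-18) = (13 + 0)*(-24 + 21) - 22*(-18) = 13*(-3) + 396 = -39 + 396 = 357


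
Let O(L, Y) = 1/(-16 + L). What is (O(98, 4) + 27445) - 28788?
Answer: -110125/82 ≈ -1343.0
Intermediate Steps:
(O(98, 4) + 27445) - 28788 = (1/(-16 + 98) + 27445) - 28788 = (1/82 + 27445) - 28788 = 2250491/82 - 28788 = -110125/82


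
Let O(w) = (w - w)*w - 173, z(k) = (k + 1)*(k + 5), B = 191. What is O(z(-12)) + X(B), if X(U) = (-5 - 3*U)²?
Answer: 333911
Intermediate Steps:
z(k) = (1 + k)*(5 + k)
O(w) = -173 (O(w) = 0*w - 173 = 0 - 173 = -173)
O(z(-12)) + X(B) = -173 + (5 + 3*191)² = -173 + (5 + 573)² = -173 + 578² = -173 + 334084 = 333911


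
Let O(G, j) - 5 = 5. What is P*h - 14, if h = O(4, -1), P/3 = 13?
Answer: 376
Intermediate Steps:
P = 39 (P = 3*13 = 39)
O(G, j) = 10 (O(G, j) = 5 + 5 = 10)
h = 10
P*h - 14 = 39*10 - 14 = 390 - 14 = 376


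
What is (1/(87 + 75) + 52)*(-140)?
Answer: -589750/81 ≈ -7280.9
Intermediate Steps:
(1/(87 + 75) + 52)*(-140) = (1/162 + 52)*(-140) = (8425/162)*(-140) = -589750/81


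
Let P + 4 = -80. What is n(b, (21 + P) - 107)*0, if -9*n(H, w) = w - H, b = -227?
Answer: 0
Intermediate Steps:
P = -84 (P = -4 - 80 = -84)
n(H, w) = -w/9 + H/9 (n(H, w) = -(w - H)/9 = -w/9 + H/9)
n(b, (21 + P) - 107)*0 = (-((21 - 84) - 107)/9 + (⅑)*(-227))*0 = (-(-63 - 107)/9 - 227/9)*0 = (-⅑*(-170) - 227/9)*0 = (170/9 - 227/9)*0 = -19/3*0 = 0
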